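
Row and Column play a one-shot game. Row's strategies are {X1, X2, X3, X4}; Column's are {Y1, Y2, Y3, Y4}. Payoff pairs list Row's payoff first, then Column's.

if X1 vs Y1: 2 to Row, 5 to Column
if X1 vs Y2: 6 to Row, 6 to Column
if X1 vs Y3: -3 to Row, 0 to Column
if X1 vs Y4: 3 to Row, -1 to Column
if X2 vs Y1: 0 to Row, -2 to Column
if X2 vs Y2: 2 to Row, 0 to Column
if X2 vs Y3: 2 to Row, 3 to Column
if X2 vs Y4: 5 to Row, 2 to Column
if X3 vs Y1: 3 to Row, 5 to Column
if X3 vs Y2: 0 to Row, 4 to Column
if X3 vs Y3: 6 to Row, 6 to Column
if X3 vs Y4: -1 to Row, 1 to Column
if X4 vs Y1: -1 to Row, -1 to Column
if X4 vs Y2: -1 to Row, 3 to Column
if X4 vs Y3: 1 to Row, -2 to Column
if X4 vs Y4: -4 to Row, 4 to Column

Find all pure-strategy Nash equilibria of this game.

(X1, Y2) and (X3, Y3)

A profile is a Nash equilibrium when each player is best-responding to the other.
Row's best responses — vs Y1: X3 (payoff 3); vs Y2: X1 (payoff 6); vs Y3: X3 (payoff 6); vs Y4: X2 (payoff 5).
Column's best responses — vs X1: Y2 (payoff 6); vs X2: Y3 (payoff 3); vs X3: Y3 (payoff 6); vs X4: Y4 (payoff 4).
Mutual best responses occur at (X1, Y2) and (X3, Y3); at each, neither player gains by switching.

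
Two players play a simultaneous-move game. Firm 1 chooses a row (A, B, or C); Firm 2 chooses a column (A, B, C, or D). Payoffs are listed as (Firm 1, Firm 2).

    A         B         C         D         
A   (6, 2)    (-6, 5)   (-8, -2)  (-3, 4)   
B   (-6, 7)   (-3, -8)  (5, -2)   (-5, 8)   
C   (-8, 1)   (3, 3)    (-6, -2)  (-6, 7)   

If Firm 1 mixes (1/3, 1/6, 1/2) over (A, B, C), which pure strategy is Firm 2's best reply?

Firm 2's best reply maximizes expected payoff against the mix.
A: (1/3)·2 + (1/6)·7 + (1/2)·1 = 7/3
B: (1/3)·5 + (1/6)·(-8) + (1/2)·3 = 11/6
C: (1/3)·(-2) + (1/6)·(-2) + (1/2)·(-2) = -2
D: (1/3)·4 + (1/6)·8 + (1/2)·7 = 37/6
Highest expected payoff is 37/6, from D.

D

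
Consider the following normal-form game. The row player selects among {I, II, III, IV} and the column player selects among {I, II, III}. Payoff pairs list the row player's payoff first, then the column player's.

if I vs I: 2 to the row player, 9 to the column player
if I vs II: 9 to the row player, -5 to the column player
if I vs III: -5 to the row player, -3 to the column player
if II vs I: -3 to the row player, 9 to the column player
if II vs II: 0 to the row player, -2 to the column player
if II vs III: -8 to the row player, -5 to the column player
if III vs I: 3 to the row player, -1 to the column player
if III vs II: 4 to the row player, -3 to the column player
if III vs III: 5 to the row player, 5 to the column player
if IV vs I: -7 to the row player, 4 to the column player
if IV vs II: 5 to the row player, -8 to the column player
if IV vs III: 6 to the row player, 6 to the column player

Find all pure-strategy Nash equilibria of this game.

(IV, III)

Check mutual best responses: a cell is a NE iff neither player can gain by unilaterally deviating.
The row player's best responses — vs I: III (payoff 3); vs II: I (payoff 9); vs III: IV (payoff 6).
The column player's best responses — vs I: I (payoff 9); vs II: I (payoff 9); vs III: III (payoff 5); vs IV: III (payoff 6).
The only mutual best response is (IV, III); neither player gains by switching there.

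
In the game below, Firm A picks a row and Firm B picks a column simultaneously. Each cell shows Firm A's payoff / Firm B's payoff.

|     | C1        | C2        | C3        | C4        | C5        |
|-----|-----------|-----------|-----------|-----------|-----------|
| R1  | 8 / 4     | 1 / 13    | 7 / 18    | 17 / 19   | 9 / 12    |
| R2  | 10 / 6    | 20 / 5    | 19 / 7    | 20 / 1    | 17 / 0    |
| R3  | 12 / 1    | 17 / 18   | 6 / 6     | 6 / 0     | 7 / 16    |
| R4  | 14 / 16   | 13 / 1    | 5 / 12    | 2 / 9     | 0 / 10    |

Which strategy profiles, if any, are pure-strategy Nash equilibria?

(R2, C3) and (R4, C1)

A profile is a Nash equilibrium when each player is best-responding to the other.
Firm A's best responses — vs C1: R4 (payoff 14); vs C2: R2 (payoff 20); vs C3: R2 (payoff 19); vs C4: R2 (payoff 20); vs C5: R2 (payoff 17).
Firm B's best responses — vs R1: C4 (payoff 19); vs R2: C3 (payoff 7); vs R3: C2 (payoff 18); vs R4: C1 (payoff 16).
Mutual best responses occur at (R2, C3) and (R4, C1); at each, neither player gains by switching.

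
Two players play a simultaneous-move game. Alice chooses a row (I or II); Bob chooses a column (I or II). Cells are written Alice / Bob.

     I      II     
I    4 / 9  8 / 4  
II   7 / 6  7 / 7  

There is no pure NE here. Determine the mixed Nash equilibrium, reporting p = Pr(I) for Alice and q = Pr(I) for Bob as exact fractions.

In a mixed NE each player is indifferent between their pure strategies, so the opponent's mix sets the indifference.
Bob indifferent between I and II: p·9 + (1−p)·6 = p·4 + (1−p)·7 ⟹ 6 + 3p = 7 + (-3)p ⟹ p = 1/6.
Alice indifferent between I and II: q·4 + (1−q)·8 = q·7 + (1−q)·7 ⟹ 8 + (-4)q = 7 + 0q ⟹ q = 1/4.

p = 1/6, q = 1/4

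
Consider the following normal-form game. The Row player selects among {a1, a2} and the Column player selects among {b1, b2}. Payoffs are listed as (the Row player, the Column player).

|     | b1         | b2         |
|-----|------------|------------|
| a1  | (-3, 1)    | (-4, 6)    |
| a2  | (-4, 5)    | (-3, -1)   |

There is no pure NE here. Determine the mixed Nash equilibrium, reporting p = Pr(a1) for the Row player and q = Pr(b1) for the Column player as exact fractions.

p = 6/11, q = 1/2

Each player's mixing probability is pinned down by making the *other* player indifferent.
The Column player indifferent between b1 and b2: p·1 + (1−p)·5 = p·6 + (1−p)·(-1) ⟹ 5 + (-4)p = (-1) + 7p ⟹ p = 6/11.
The Row player indifferent between a1 and a2: q·(-3) + (1−q)·(-4) = q·(-4) + (1−q)·(-3) ⟹ (-4) + 1q = (-3) + (-1)q ⟹ q = 1/2.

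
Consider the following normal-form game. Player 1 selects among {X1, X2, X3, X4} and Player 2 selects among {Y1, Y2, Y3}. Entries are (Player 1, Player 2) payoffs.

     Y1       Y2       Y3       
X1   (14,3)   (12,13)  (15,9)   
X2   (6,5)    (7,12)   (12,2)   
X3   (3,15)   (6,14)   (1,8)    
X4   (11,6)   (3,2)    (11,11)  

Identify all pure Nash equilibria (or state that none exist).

A profile is a Nash equilibrium when each player is best-responding to the other.
Player 1's best responses — vs Y1: X1 (payoff 14); vs Y2: X1 (payoff 12); vs Y3: X1 (payoff 15).
Player 2's best responses — vs X1: Y2 (payoff 13); vs X2: Y2 (payoff 12); vs X3: Y1 (payoff 15); vs X4: Y3 (payoff 11).
The only mutual best response is (X1, Y2); neither player gains by switching there.

(X1, Y2)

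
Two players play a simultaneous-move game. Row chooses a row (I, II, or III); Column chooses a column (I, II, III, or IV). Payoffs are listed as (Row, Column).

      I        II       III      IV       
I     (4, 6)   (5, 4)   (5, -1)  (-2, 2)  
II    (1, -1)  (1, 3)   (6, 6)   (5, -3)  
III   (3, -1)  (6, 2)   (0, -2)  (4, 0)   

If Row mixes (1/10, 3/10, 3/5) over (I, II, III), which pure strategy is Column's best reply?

Compute Column's expected payoff from each pure strategy against the given mix.
I: (1/10)·6 + (3/10)·(-1) + (3/5)·(-1) = -3/10
II: (1/10)·4 + (3/10)·3 + (3/5)·2 = 5/2
III: (1/10)·(-1) + (3/10)·6 + (3/5)·(-2) = 1/2
IV: (1/10)·2 + (3/10)·(-3) + (3/5)·0 = -7/10
Highest expected payoff is 5/2, from II.

II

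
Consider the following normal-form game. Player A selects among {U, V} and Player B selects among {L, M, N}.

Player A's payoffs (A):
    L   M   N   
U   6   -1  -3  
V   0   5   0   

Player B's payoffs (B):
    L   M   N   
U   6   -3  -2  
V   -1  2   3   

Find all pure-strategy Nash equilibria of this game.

(U, L) and (V, N)

Check mutual best responses: a cell is a NE iff neither player can gain by unilaterally deviating.
Player A's best responses — vs L: U (payoff 6); vs M: V (payoff 5); vs N: V (payoff 0).
Player B's best responses — vs U: L (payoff 6); vs V: N (payoff 3).
Mutual best responses occur at (U, L) and (V, N); at each, neither player gains by switching.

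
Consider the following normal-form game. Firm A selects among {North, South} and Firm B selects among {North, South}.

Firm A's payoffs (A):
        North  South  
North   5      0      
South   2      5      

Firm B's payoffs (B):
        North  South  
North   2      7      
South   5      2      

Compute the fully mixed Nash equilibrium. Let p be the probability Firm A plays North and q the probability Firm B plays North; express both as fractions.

In a mixed NE each player is indifferent between their pure strategies, so the opponent's mix sets the indifference.
Firm B indifferent between North and South: p·2 + (1−p)·5 = p·7 + (1−p)·2 ⟹ 5 + (-3)p = 2 + 5p ⟹ p = 3/8.
Firm A indifferent between North and South: q·5 + (1−q)·0 = q·2 + (1−q)·5 ⟹ 0 + 5q = 5 + (-3)q ⟹ q = 5/8.

p = 3/8, q = 5/8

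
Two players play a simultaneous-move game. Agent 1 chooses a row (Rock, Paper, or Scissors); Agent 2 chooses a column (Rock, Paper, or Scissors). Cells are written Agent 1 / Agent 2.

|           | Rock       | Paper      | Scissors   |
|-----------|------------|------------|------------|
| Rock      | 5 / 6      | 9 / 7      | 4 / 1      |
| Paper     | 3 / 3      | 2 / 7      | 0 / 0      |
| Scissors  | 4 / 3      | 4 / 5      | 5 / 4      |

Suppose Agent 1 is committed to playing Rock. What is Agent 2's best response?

Paper

With Agent 1 fixed at Rock, Agent 2's payoffs are: Rock → 6, Paper → 7, Scissors → 1.
The maximum is 7, achieved by Paper.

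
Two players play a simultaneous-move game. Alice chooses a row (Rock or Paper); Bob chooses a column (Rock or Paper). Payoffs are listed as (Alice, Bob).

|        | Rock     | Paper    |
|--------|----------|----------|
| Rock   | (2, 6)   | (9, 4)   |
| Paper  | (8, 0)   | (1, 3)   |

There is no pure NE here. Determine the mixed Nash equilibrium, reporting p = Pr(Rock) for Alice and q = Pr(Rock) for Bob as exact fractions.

In a mixed NE each player is indifferent between their pure strategies, so the opponent's mix sets the indifference.
Bob indifferent between Rock and Paper: p·6 + (1−p)·0 = p·4 + (1−p)·3 ⟹ 0 + 6p = 3 + 1p ⟹ p = 3/5.
Alice indifferent between Rock and Paper: q·2 + (1−q)·9 = q·8 + (1−q)·1 ⟹ 9 + (-7)q = 1 + 7q ⟹ q = 4/7.

p = 3/5, q = 4/7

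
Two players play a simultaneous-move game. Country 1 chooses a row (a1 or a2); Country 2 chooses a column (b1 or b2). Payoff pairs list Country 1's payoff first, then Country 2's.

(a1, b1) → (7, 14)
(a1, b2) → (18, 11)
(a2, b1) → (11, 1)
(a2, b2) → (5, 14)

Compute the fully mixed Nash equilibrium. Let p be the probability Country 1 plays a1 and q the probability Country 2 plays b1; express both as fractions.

p = 13/16, q = 13/17

In a mixed NE each player is indifferent between their pure strategies, so the opponent's mix sets the indifference.
Country 2 indifferent between b1 and b2: p·14 + (1−p)·1 = p·11 + (1−p)·14 ⟹ 1 + 13p = 14 + (-3)p ⟹ p = 13/16.
Country 1 indifferent between a1 and a2: q·7 + (1−q)·18 = q·11 + (1−q)·5 ⟹ 18 + (-11)q = 5 + 6q ⟹ q = 13/17.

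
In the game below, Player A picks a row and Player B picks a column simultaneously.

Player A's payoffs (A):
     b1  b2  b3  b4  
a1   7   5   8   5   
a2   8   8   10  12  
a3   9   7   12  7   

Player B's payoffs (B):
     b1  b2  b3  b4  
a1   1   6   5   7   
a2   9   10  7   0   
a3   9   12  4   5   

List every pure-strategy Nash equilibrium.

Check mutual best responses: a cell is a NE iff neither player can gain by unilaterally deviating.
Player A's best responses — vs b1: a3 (payoff 9); vs b2: a2 (payoff 8); vs b3: a3 (payoff 12); vs b4: a2 (payoff 12).
Player B's best responses — vs a1: b4 (payoff 7); vs a2: b2 (payoff 10); vs a3: b2 (payoff 12).
The only mutual best response is (a2, b2); neither player gains by switching there.

(a2, b2)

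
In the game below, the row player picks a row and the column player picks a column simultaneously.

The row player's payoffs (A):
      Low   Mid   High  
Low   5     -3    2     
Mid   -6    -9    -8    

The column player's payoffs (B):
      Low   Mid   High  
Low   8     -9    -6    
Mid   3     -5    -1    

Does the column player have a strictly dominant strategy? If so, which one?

Low

Check whether one of the column player's strategies beats all alternatives regardless of what the opponent does.
Low strictly dominates: vs Low: 8 > each of {-9, -6}; vs Mid: 3 > each of {-5, -1}.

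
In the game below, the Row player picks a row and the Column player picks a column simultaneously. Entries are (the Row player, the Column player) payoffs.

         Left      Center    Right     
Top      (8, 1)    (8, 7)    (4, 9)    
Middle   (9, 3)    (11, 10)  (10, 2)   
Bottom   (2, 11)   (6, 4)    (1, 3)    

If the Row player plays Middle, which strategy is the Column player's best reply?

With the Row player fixed at Middle, the Column player's payoffs are: Left → 3, Center → 10, Right → 2.
The maximum is 10, achieved by Center.

Center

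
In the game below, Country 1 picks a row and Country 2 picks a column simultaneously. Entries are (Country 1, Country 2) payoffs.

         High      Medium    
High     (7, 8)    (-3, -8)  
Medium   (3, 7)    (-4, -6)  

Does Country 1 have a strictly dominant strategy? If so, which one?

A strategy is strictly dominant if it gives Country 1 a strictly higher payoff than every other strategy, against every choice by the opponent.
High strictly dominates: vs High: 7 > 3; vs Medium: -3 > -4.

High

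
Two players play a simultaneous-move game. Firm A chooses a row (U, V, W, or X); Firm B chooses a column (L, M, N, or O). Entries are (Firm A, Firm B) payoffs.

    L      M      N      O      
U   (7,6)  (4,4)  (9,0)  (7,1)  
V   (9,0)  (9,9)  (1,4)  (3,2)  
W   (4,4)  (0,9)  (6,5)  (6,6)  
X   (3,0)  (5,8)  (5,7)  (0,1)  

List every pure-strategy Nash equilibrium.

(V, M)

Check mutual best responses: a cell is a NE iff neither player can gain by unilaterally deviating.
Firm A's best responses — vs L: V (payoff 9); vs M: V (payoff 9); vs N: U (payoff 9); vs O: U (payoff 7).
Firm B's best responses — vs U: L (payoff 6); vs V: M (payoff 9); vs W: M (payoff 9); vs X: M (payoff 8).
The only mutual best response is (V, M); neither player gains by switching there.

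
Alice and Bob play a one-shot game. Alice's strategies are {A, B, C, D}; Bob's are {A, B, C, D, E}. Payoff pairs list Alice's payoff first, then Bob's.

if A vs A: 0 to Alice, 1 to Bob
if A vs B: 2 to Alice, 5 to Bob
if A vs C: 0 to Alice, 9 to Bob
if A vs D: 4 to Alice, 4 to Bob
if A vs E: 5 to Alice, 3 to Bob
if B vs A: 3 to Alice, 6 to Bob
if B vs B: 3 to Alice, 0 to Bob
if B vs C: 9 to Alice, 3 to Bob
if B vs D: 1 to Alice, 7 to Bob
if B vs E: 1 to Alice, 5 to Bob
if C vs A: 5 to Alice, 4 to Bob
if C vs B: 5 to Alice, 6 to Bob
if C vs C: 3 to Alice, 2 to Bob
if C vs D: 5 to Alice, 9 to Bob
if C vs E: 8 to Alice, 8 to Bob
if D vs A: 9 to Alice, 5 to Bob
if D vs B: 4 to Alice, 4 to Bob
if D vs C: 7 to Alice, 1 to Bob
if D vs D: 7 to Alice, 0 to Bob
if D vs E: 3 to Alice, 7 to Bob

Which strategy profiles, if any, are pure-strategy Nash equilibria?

None

Check mutual best responses: a cell is a NE iff neither player can gain by unilaterally deviating.
Alice's best responses — vs A: D (payoff 9); vs B: C (payoff 5); vs C: B (payoff 9); vs D: D (payoff 7); vs E: C (payoff 8).
Bob's best responses — vs A: C (payoff 9); vs B: D (payoff 7); vs C: D (payoff 9); vs D: E (payoff 7).
No cell has both players best-responding. For instance, Alice's best reply to A is D, but against D Bob prefers E over A.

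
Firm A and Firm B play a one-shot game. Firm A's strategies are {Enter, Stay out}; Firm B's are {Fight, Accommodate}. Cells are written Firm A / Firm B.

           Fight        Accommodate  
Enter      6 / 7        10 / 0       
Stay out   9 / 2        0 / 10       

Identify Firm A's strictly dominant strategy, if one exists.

None

Check whether one of Firm A's strategies beats all alternatives regardless of what the opponent does.
Enter is not dominant: against Fight, Stay out gives 9 > 6.
Stay out is not dominant: against Accommodate, Enter gives 10 > 0.
No single strategy is best against every opponent action.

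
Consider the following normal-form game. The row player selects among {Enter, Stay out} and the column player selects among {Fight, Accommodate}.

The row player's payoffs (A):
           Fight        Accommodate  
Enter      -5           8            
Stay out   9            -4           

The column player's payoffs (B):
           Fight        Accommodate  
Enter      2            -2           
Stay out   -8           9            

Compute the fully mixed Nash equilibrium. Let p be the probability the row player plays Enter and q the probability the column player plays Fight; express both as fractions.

In a mixed NE each player is indifferent between their pure strategies, so the opponent's mix sets the indifference.
The column player indifferent between Fight and Accommodate: p·2 + (1−p)·(-8) = p·(-2) + (1−p)·9 ⟹ (-8) + 10p = 9 + (-11)p ⟹ p = 17/21.
The row player indifferent between Enter and Stay out: q·(-5) + (1−q)·8 = q·9 + (1−q)·(-4) ⟹ 8 + (-13)q = (-4) + 13q ⟹ q = 6/13.

p = 17/21, q = 6/13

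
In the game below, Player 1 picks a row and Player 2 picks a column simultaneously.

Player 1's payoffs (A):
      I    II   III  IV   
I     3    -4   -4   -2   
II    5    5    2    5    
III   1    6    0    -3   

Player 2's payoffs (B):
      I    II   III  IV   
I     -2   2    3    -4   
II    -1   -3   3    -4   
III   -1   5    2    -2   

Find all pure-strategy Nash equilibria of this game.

(II, III) and (III, II)

A profile is a Nash equilibrium when each player is best-responding to the other.
Player 1's best responses — vs I: II (payoff 5); vs II: III (payoff 6); vs III: II (payoff 2); vs IV: II (payoff 5).
Player 2's best responses — vs I: III (payoff 3); vs II: III (payoff 3); vs III: II (payoff 5).
Mutual best responses occur at (II, III) and (III, II); at each, neither player gains by switching.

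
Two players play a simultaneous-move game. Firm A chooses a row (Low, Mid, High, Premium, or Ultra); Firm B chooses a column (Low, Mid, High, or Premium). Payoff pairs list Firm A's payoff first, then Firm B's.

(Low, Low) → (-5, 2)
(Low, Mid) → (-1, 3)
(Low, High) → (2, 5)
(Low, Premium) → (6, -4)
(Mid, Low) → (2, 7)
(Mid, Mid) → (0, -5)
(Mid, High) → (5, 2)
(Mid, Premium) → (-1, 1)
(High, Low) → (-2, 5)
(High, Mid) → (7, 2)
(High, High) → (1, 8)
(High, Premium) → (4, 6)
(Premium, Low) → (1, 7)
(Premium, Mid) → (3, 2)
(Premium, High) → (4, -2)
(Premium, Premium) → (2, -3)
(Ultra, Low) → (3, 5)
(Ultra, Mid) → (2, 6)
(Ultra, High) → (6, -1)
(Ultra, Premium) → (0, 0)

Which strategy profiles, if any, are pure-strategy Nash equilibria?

There is no pure-strategy Nash equilibrium

A profile is a Nash equilibrium when each player is best-responding to the other.
Firm A's best responses — vs Low: Ultra (payoff 3); vs Mid: High (payoff 7); vs High: Ultra (payoff 6); vs Premium: Low (payoff 6).
Firm B's best responses — vs Low: High (payoff 5); vs Mid: Low (payoff 7); vs High: High (payoff 8); vs Premium: Low (payoff 7); vs Ultra: Mid (payoff 6).
No cell has both players best-responding. For instance, Firm A's best reply to High is Ultra, but against Ultra Firm B prefers Mid over High.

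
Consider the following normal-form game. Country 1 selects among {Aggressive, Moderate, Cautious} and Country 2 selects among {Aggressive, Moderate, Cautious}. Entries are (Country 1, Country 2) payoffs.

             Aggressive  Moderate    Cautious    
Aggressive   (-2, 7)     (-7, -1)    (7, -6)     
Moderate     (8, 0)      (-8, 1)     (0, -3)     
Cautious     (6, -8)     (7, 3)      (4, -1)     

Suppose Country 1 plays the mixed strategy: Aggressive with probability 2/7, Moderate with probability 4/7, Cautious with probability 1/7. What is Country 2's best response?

Country 2's best reply maximizes expected payoff against the mix.
Aggressive: (2/7)·7 + (4/7)·0 + (1/7)·(-8) = 6/7
Moderate: (2/7)·(-1) + (4/7)·1 + (1/7)·3 = 5/7
Cautious: (2/7)·(-6) + (4/7)·(-3) + (1/7)·(-1) = -25/7
Highest expected payoff is 6/7, from Aggressive.

Aggressive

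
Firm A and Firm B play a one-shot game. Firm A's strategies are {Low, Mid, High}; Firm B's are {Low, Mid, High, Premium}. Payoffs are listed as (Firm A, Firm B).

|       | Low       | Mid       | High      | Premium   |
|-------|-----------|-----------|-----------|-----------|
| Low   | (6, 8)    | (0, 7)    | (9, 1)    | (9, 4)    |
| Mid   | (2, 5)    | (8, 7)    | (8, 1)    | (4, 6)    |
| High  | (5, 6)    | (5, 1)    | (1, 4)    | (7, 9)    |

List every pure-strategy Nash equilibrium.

(Low, Low) and (Mid, Mid)

Find each player's best response to every opponent strategy; NE are the intersections.
Firm A's best responses — vs Low: Low (payoff 6); vs Mid: Mid (payoff 8); vs High: Low (payoff 9); vs Premium: Low (payoff 9).
Firm B's best responses — vs Low: Low (payoff 8); vs Mid: Mid (payoff 7); vs High: Premium (payoff 9).
Mutual best responses occur at (Low, Low) and (Mid, Mid); at each, neither player gains by switching.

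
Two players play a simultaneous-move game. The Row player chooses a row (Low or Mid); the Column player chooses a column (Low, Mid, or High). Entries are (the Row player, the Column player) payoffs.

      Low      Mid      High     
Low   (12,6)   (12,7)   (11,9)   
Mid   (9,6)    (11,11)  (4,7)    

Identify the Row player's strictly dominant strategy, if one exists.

Low

A strategy is strictly dominant if it gives the Row player a strictly higher payoff than every other strategy, against every choice by the opponent.
Low strictly dominates: vs Low: 12 > 9; vs Mid: 12 > 11; vs High: 11 > 4.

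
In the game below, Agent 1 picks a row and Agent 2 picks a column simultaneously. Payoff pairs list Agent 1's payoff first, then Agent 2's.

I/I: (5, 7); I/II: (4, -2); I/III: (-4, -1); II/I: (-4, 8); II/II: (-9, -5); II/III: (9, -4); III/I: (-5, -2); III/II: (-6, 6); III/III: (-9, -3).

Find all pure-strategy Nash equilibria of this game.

(I, I)

Check mutual best responses: a cell is a NE iff neither player can gain by unilaterally deviating.
Agent 1's best responses — vs I: I (payoff 5); vs II: I (payoff 4); vs III: II (payoff 9).
Agent 2's best responses — vs I: I (payoff 7); vs II: I (payoff 8); vs III: II (payoff 6).
The only mutual best response is (I, I); neither player gains by switching there.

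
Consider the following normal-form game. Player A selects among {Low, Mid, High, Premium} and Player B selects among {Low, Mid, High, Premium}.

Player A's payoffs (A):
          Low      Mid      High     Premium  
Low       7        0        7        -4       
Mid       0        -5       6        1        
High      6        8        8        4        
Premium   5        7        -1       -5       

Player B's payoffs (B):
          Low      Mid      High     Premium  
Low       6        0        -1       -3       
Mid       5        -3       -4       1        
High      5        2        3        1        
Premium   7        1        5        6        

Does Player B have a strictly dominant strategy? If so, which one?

Check whether one of Player B's strategies beats all alternatives regardless of what the opponent does.
Low strictly dominates: vs Low: 6 > each of {0, -1, -3}; vs Mid: 5 > each of {-3, -4, 1}; vs High: 5 > each of {2, 3, 1}; vs Premium: 7 > each of {1, 5, 6}.

Low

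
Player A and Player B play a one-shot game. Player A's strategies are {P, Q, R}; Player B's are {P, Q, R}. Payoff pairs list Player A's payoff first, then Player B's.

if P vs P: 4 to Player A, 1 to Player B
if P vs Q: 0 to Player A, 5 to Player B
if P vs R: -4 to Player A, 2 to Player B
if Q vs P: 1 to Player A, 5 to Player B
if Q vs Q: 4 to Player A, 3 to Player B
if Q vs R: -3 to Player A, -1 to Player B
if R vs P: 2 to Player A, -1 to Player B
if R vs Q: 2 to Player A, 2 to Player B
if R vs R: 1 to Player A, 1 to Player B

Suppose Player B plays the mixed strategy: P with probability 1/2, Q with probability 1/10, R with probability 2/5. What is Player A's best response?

R

Player A's best reply maximizes expected payoff against the mix.
P: (1/2)·4 + (1/10)·0 + (2/5)·(-4) = 2/5
Q: (1/2)·1 + (1/10)·4 + (2/5)·(-3) = -3/10
R: (1/2)·2 + (1/10)·2 + (2/5)·1 = 8/5
Highest expected payoff is 8/5, from R.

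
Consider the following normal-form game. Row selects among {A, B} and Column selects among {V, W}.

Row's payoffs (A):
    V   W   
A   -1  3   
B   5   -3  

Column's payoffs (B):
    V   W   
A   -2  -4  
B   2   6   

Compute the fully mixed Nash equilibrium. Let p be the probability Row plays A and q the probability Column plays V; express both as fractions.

Each player's mixing probability is pinned down by making the *other* player indifferent.
Column indifferent between V and W: p·(-2) + (1−p)·2 = p·(-4) + (1−p)·6 ⟹ 2 + (-4)p = 6 + (-10)p ⟹ p = 2/3.
Row indifferent between A and B: q·(-1) + (1−q)·3 = q·5 + (1−q)·(-3) ⟹ 3 + (-4)q = (-3) + 8q ⟹ q = 1/2.

p = 2/3, q = 1/2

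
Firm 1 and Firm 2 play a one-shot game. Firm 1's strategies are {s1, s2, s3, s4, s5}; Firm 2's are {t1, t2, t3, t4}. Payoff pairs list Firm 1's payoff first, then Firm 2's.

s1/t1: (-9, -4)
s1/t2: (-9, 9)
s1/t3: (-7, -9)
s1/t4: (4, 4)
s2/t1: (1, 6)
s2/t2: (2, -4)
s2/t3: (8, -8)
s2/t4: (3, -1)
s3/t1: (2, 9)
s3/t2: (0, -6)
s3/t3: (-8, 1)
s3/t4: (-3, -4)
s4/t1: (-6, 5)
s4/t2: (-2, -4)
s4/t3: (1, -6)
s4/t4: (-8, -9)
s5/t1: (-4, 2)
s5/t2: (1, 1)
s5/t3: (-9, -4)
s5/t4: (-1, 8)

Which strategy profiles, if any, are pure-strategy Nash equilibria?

(s3, t1)

Check mutual best responses: a cell is a NE iff neither player can gain by unilaterally deviating.
Firm 1's best responses — vs t1: s3 (payoff 2); vs t2: s2 (payoff 2); vs t3: s2 (payoff 8); vs t4: s1 (payoff 4).
Firm 2's best responses — vs s1: t2 (payoff 9); vs s2: t1 (payoff 6); vs s3: t1 (payoff 9); vs s4: t1 (payoff 5); vs s5: t4 (payoff 8).
The only mutual best response is (s3, t1); neither player gains by switching there.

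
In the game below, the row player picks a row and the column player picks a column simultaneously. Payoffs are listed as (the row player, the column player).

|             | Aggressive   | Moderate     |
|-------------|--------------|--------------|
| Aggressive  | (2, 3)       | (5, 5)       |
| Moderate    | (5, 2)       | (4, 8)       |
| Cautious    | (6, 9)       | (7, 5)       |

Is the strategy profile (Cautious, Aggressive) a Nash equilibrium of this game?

Holding the column player at Aggressive: the row player gets 6 from Cautious, versus 2 from Aggressive, 5 from Moderate. No profitable deviation for the row player.
Holding the row player at Cautious: the column player gets 9 from Aggressive, versus 5 from Moderate. No profitable deviation for the column player either.

Yes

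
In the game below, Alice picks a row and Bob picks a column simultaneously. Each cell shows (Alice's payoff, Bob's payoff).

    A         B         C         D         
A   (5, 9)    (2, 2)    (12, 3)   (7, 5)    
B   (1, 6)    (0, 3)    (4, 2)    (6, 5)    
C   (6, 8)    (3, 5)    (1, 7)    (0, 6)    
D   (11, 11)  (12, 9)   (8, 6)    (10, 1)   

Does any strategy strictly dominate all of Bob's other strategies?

A

A strategy is strictly dominant if it gives Bob a strictly higher payoff than every other strategy, against every choice by the opponent.
A strictly dominates: vs A: 9 > each of {2, 3, 5}; vs B: 6 > each of {3, 2, 5}; vs C: 8 > each of {5, 7, 6}; vs D: 11 > each of {9, 6, 1}.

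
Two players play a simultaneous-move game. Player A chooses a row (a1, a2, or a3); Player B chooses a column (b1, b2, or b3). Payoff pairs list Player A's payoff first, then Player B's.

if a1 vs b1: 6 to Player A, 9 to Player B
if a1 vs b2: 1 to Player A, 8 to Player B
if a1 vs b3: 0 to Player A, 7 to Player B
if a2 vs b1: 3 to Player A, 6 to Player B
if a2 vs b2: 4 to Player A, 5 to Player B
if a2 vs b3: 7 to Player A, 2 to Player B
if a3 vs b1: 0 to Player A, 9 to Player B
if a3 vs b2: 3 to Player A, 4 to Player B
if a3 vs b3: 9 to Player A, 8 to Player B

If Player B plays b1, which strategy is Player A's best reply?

a1

With Player B fixed at b1, Player A's payoffs are: a1 → 6, a2 → 3, a3 → 0.
The maximum is 6, achieved by a1.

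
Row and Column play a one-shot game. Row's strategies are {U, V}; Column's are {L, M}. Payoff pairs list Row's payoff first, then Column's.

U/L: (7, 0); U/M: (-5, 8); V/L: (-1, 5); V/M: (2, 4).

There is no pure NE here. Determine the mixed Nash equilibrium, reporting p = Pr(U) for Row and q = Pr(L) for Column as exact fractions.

p = 1/9, q = 7/15

In a mixed NE each player is indifferent between their pure strategies, so the opponent's mix sets the indifference.
Column indifferent between L and M: p·0 + (1−p)·5 = p·8 + (1−p)·4 ⟹ 5 + (-5)p = 4 + 4p ⟹ p = 1/9.
Row indifferent between U and V: q·7 + (1−q)·(-5) = q·(-1) + (1−q)·2 ⟹ (-5) + 12q = 2 + (-3)q ⟹ q = 7/15.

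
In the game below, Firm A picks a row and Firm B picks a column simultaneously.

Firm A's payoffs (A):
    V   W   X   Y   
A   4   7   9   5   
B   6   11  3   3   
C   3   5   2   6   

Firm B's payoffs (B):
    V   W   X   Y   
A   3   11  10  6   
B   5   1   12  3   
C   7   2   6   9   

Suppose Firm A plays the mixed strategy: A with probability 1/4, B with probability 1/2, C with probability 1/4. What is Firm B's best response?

Compute Firm B's expected payoff from each pure strategy against the given mix.
V: (1/4)·3 + (1/2)·5 + (1/4)·7 = 5
W: (1/4)·11 + (1/2)·1 + (1/4)·2 = 15/4
X: (1/4)·10 + (1/2)·12 + (1/4)·6 = 10
Y: (1/4)·6 + (1/2)·3 + (1/4)·9 = 21/4
Highest expected payoff is 10, from X.

X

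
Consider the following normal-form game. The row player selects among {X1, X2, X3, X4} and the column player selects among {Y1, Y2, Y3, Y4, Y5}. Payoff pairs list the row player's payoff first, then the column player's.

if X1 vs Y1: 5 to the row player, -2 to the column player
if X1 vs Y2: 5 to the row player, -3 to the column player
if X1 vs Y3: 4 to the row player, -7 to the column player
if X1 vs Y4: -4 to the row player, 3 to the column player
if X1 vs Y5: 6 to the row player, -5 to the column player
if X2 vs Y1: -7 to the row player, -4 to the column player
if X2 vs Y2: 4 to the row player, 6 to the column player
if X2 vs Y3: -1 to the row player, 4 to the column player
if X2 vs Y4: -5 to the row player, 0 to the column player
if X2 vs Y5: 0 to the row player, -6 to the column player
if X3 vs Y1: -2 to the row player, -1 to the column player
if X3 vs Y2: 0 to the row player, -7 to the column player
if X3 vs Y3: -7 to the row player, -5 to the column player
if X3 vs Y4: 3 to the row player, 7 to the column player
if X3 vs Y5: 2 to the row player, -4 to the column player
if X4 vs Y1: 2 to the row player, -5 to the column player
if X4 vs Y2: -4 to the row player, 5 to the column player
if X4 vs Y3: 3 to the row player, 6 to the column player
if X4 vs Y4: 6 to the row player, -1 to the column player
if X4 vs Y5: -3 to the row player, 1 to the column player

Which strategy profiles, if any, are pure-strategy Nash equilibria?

There is no pure-strategy Nash equilibrium

Check mutual best responses: a cell is a NE iff neither player can gain by unilaterally deviating.
The row player's best responses — vs Y1: X1 (payoff 5); vs Y2: X1 (payoff 5); vs Y3: X1 (payoff 4); vs Y4: X4 (payoff 6); vs Y5: X1 (payoff 6).
The column player's best responses — vs X1: Y4 (payoff 3); vs X2: Y2 (payoff 6); vs X3: Y4 (payoff 7); vs X4: Y3 (payoff 6).
No cell has both players best-responding. For instance, the row player's best reply to Y2 is X1, but against X1 the column player prefers Y4 over Y2.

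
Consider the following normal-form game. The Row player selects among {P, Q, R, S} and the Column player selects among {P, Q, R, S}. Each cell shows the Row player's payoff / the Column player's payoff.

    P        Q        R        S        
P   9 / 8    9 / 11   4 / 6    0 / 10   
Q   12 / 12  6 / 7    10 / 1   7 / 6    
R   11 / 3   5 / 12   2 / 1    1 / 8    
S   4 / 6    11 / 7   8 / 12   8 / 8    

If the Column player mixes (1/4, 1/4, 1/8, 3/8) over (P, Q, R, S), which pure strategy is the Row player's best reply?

The Row player's best reply maximizes expected payoff against the mix.
P: (1/4)·9 + (1/4)·9 + (1/8)·4 + (3/8)·0 = 5
Q: (1/4)·12 + (1/4)·6 + (1/8)·10 + (3/8)·7 = 67/8
R: (1/4)·11 + (1/4)·5 + (1/8)·2 + (3/8)·1 = 37/8
S: (1/4)·4 + (1/4)·11 + (1/8)·8 + (3/8)·8 = 31/4
Highest expected payoff is 67/8, from Q.

Q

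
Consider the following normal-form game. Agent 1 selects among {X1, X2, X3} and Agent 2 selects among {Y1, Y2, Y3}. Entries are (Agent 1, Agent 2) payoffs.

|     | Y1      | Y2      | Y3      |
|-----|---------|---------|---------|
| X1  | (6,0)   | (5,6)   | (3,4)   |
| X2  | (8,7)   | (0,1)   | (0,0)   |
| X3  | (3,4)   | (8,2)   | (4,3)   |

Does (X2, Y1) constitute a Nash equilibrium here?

Holding Agent 2 at Y1: Agent 1 gets 8 from X2, versus 6 from X1, 3 from X3. No profitable deviation for Agent 1.
Holding Agent 1 at X2: Agent 2 gets 7 from Y1, versus 1 from Y2, 0 from Y3. No profitable deviation for Agent 2 either.

Yes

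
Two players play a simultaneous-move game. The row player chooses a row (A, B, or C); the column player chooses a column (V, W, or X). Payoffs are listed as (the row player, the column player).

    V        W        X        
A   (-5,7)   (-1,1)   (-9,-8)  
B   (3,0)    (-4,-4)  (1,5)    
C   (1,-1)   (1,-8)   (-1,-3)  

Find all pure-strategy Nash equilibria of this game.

(B, X)

A profile is a Nash equilibrium when each player is best-responding to the other.
The row player's best responses — vs V: B (payoff 3); vs W: C (payoff 1); vs X: B (payoff 1).
The column player's best responses — vs A: V (payoff 7); vs B: X (payoff 5); vs C: V (payoff -1).
The only mutual best response is (B, X); neither player gains by switching there.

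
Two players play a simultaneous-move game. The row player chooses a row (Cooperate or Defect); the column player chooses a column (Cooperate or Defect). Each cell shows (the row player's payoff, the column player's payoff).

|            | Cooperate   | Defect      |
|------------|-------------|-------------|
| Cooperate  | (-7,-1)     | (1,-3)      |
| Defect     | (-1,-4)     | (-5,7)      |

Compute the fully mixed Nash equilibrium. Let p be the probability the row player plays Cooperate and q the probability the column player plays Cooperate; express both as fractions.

p = 11/13, q = 1/2

Each player's mixing probability is pinned down by making the *other* player indifferent.
The column player indifferent between Cooperate and Defect: p·(-1) + (1−p)·(-4) = p·(-3) + (1−p)·7 ⟹ (-4) + 3p = 7 + (-10)p ⟹ p = 11/13.
The row player indifferent between Cooperate and Defect: q·(-7) + (1−q)·1 = q·(-1) + (1−q)·(-5) ⟹ 1 + (-8)q = (-5) + 4q ⟹ q = 1/2.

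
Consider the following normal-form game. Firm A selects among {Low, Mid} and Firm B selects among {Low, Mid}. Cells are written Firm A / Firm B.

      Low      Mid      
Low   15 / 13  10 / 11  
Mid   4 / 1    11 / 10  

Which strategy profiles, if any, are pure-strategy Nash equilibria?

Check mutual best responses: a cell is a NE iff neither player can gain by unilaterally deviating.
Firm A's best responses — vs Low: Low (payoff 15); vs Mid: Mid (payoff 11).
Firm B's best responses — vs Low: Low (payoff 13); vs Mid: Mid (payoff 10).
Mutual best responses occur at (Low, Low) and (Mid, Mid); at each, neither player gains by switching.

(Low, Low) and (Mid, Mid)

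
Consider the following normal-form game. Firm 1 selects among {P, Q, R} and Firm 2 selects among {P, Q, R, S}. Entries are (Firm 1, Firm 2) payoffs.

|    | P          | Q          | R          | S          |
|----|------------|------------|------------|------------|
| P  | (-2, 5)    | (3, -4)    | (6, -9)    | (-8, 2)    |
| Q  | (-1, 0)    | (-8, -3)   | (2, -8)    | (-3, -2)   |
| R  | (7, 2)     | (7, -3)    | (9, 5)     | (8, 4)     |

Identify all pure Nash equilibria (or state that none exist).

Check mutual best responses: a cell is a NE iff neither player can gain by unilaterally deviating.
Firm 1's best responses — vs P: R (payoff 7); vs Q: R (payoff 7); vs R: R (payoff 9); vs S: R (payoff 8).
Firm 2's best responses — vs P: P (payoff 5); vs Q: P (payoff 0); vs R: R (payoff 5).
The only mutual best response is (R, R); neither player gains by switching there.

(R, R)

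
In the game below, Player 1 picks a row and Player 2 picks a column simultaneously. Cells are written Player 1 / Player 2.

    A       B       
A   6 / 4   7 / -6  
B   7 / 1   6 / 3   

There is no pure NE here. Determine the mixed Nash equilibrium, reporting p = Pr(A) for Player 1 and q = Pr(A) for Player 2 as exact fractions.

Each player's mixing probability is pinned down by making the *other* player indifferent.
Player 2 indifferent between A and B: p·4 + (1−p)·1 = p·(-6) + (1−p)·3 ⟹ 1 + 3p = 3 + (-9)p ⟹ p = 1/6.
Player 1 indifferent between A and B: q·6 + (1−q)·7 = q·7 + (1−q)·6 ⟹ 7 + (-1)q = 6 + 1q ⟹ q = 1/2.

p = 1/6, q = 1/2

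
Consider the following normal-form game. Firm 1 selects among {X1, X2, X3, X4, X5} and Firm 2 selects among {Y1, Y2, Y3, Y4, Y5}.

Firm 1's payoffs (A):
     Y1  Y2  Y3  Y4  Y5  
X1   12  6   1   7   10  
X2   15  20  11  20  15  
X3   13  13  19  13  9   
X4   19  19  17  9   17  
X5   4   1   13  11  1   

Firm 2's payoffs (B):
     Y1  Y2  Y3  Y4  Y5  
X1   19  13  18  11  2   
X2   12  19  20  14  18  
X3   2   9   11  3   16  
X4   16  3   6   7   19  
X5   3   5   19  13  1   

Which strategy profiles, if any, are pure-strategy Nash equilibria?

Find each player's best response to every opponent strategy; NE are the intersections.
Firm 1's best responses — vs Y1: X4 (payoff 19); vs Y2: X2 (payoff 20); vs Y3: X3 (payoff 19); vs Y4: X2 (payoff 20); vs Y5: X4 (payoff 17).
Firm 2's best responses — vs X1: Y1 (payoff 19); vs X2: Y3 (payoff 20); vs X3: Y5 (payoff 16); vs X4: Y5 (payoff 19); vs X5: Y3 (payoff 19).
The only mutual best response is (X4, Y5); neither player gains by switching there.

(X4, Y5)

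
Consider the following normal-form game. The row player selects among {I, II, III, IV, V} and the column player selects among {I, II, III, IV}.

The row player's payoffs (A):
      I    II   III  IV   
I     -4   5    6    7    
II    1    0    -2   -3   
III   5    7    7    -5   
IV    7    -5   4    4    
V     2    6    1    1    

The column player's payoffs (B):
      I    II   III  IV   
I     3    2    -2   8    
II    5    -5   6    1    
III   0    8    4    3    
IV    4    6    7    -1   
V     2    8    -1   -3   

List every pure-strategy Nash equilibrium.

(I, IV) and (III, II)

A profile is a Nash equilibrium when each player is best-responding to the other.
The row player's best responses — vs I: IV (payoff 7); vs II: III (payoff 7); vs III: III (payoff 7); vs IV: I (payoff 7).
The column player's best responses — vs I: IV (payoff 8); vs II: III (payoff 6); vs III: II (payoff 8); vs IV: III (payoff 7); vs V: II (payoff 8).
Mutual best responses occur at (I, IV) and (III, II); at each, neither player gains by switching.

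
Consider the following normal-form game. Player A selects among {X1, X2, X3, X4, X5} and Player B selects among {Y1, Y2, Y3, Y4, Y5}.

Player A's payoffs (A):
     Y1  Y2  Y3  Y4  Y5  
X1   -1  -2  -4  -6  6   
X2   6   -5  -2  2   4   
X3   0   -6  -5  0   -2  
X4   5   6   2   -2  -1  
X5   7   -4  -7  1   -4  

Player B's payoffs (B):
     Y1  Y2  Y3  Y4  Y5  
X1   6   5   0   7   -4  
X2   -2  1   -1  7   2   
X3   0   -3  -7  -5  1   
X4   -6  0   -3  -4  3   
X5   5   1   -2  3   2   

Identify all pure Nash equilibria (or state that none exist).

(X2, Y4) and (X5, Y1)

Check mutual best responses: a cell is a NE iff neither player can gain by unilaterally deviating.
Player A's best responses — vs Y1: X5 (payoff 7); vs Y2: X4 (payoff 6); vs Y3: X4 (payoff 2); vs Y4: X2 (payoff 2); vs Y5: X1 (payoff 6).
Player B's best responses — vs X1: Y4 (payoff 7); vs X2: Y4 (payoff 7); vs X3: Y5 (payoff 1); vs X4: Y5 (payoff 3); vs X5: Y1 (payoff 5).
Mutual best responses occur at (X2, Y4) and (X5, Y1); at each, neither player gains by switching.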